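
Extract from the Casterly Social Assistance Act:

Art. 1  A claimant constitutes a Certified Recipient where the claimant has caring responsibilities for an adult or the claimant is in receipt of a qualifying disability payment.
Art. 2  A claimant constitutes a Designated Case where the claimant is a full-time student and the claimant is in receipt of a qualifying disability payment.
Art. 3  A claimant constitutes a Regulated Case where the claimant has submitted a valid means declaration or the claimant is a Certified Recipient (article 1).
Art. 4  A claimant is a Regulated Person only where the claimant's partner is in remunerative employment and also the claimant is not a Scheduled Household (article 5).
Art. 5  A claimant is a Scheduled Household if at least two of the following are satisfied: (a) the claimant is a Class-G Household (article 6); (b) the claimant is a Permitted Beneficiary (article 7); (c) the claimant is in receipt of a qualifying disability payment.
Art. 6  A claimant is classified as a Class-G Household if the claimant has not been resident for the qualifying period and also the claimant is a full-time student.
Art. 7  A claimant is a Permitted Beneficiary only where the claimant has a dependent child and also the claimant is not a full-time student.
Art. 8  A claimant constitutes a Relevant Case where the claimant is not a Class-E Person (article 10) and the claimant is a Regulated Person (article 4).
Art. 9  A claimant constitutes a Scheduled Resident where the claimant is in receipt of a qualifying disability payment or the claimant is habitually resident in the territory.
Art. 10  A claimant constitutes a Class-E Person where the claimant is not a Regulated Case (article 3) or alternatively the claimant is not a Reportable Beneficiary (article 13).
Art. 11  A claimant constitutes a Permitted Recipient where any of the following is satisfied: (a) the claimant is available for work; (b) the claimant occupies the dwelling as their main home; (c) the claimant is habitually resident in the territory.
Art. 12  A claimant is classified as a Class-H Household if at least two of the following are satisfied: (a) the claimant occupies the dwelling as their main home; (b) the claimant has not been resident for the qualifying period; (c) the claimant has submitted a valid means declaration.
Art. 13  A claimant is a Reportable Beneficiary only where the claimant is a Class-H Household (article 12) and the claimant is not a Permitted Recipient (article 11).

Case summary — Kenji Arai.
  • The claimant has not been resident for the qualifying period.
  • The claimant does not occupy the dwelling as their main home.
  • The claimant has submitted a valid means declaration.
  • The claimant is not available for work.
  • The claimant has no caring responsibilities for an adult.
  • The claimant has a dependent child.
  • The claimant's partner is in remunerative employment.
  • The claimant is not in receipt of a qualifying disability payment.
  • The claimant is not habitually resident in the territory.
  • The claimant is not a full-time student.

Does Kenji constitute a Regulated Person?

Yes

article 6 — Class-G Household: [the claimant has not been resident for the qualifying period? yes] AND [the claimant is a full-time student? no] → not satisfied.
article 7 — Permitted Beneficiary: [the claimant has a dependent child? yes] AND [the claimant is not a full-time student? yes] → satisfied.
article 5 — Scheduled Household: Class-G Household (article 6)? no; Permitted Beneficiary (article 7)? yes; the claimant is in receipt of a qualifying disability payment? no — 1 of 3 hold (need ≥2) → not satisfied.
article 4 — Regulated Person: [the claimant's partner is in remunerative employment? yes] AND [not a Scheduled Household (article 5)? yes] → satisfied.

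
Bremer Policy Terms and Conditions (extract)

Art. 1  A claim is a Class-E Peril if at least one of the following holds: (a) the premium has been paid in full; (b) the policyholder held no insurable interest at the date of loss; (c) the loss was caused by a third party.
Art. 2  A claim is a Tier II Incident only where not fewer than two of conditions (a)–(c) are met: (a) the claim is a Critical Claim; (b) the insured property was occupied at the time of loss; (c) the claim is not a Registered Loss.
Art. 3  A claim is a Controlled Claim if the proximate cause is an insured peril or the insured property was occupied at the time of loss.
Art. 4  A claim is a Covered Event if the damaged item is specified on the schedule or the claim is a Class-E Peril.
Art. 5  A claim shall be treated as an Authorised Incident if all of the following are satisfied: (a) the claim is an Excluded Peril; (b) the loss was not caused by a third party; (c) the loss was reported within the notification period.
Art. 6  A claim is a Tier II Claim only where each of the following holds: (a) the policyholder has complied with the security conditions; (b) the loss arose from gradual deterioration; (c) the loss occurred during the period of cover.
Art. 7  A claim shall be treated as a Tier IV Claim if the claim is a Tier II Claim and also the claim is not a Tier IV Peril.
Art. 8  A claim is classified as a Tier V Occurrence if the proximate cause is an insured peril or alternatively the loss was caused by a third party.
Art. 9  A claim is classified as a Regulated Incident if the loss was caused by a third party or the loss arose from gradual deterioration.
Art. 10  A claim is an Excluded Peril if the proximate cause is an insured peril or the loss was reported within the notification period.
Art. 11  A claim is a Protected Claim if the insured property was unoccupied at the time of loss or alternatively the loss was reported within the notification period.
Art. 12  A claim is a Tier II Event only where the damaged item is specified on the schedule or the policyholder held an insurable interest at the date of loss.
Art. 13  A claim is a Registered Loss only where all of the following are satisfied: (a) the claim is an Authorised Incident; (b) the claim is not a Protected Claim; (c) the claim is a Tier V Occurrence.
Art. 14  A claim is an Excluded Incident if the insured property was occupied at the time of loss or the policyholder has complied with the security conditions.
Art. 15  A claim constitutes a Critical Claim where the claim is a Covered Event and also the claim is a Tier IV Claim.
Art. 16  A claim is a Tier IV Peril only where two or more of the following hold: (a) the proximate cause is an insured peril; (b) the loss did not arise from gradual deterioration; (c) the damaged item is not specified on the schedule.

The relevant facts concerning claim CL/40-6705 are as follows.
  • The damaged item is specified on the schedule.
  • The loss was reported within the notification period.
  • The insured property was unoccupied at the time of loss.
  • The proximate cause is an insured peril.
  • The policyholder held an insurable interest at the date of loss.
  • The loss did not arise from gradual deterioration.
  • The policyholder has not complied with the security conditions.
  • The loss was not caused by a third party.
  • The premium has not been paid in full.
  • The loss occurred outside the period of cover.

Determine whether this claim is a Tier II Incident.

article 1 — Class-E Peril: [the premium has been paid in full? no] OR [the policyholder held no insurable interest at the date of loss? no] OR [the loss was caused by a third party? no] → not satisfied.
article 4 — Covered Event: [the damaged item is specified on the schedule? yes] OR [Class-E Peril (article 1)? no] → satisfied.
article 6 — Tier II Claim: [the policyholder has complied with the security conditions? no] AND [the loss arose from gradual deterioration? no] AND [the loss occurred during the period of cover? no] → not satisfied.
article 16 — Tier IV Peril: the proximate cause is an insured peril? yes; the loss did not arise from gradual deterioration? yes; the damaged item is not specified on the schedule? no — 2 of 3 hold (need ≥2) → satisfied.
article 7 — Tier IV Claim: [Tier II Claim (article 6)? no] AND [not a Tier IV Peril (article 16)? no] → not satisfied.
article 15 — Critical Claim: [Covered Event (article 4)? yes] AND [Tier IV Claim (article 7)? no] → not satisfied.
article 10 — Excluded Peril: [the proximate cause is an insured peril? yes] OR [the loss was reported within the notification period? yes] → satisfied.
article 5 — Authorised Incident: [Excluded Peril (article 10)? yes] AND [the loss was not caused by a third party? yes] AND [the loss was reported within the notification period? yes] → satisfied.
article 11 — Protected Claim: [the insured property was unoccupied at the time of loss? yes] OR [the loss was reported within the notification period? yes] → satisfied.
article 8 — Tier V Occurrence: [the proximate cause is an insured peril? yes] OR [the loss was caused by a third party? no] → satisfied.
article 13 — Registered Loss: [Authorised Incident (article 5)? yes] AND [not a Protected Claim (article 11)? no] AND [Tier V Occurrence (article 8)? yes] → not satisfied.
article 2 — Tier II Incident: Critical Claim (article 15)? no; the insured property was occupied at the time of loss? no; not a Registered Loss (article 13)? yes — 1 of 3 hold (need ≥2) → not satisfied.

No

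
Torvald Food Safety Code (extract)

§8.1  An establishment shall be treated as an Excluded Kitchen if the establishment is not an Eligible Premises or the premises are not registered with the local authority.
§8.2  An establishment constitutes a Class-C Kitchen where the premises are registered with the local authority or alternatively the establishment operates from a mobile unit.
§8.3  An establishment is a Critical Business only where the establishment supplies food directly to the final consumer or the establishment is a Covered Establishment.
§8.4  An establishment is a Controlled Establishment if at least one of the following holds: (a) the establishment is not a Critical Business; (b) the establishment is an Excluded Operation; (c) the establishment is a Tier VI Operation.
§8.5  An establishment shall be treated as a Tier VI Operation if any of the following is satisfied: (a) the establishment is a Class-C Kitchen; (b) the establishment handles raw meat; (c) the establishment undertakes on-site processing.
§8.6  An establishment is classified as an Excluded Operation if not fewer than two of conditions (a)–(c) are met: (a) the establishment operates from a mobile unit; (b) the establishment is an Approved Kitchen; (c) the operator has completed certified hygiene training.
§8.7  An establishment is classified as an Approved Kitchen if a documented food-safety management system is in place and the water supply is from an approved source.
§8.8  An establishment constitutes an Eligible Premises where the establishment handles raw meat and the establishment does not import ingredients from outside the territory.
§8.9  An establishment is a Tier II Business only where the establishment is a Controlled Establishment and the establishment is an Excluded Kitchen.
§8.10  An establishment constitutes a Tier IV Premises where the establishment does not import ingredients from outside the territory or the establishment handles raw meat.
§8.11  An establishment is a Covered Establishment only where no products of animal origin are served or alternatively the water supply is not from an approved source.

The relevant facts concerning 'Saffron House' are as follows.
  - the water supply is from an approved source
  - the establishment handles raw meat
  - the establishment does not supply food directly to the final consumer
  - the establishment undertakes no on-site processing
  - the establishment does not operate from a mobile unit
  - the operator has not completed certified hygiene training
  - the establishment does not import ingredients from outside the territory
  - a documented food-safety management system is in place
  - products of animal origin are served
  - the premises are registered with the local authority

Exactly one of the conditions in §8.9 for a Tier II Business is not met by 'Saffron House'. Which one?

Excluded Kitchen

Under §8.11: no products of animal origin are served? no; or the water supply is not from an approved source? no. So the establishment is not a Covered Establishment.
Under §8.3: the establishment supplies food directly to the final consumer? no; or Covered Establishment (§8.11)? no. So the establishment is not a Critical Business.
Under §8.7: a documented food-safety management system is in place? yes; and the water supply is from an approved source? yes. So the establishment is an Approved Kitchen.
Under §8.6: the establishment operates from a mobile unit? no; Approved Kitchen (§8.7)? yes; the operator has completed certified hygiene training? no — 1 of 3 hold (need ≥2) → not satisfied.
Under §8.2: the premises are registered with the local authority? yes; or the establishment operates from a mobile unit? no. So the establishment is a Class-C Kitchen.
Under §8.5: Class-C Kitchen (§8.2)? yes; or the establishment handles raw meat? yes; or the establishment undertakes on-site processing? no. So the establishment is a Tier VI Operation.
Under §8.4: not a Critical Business (§8.3)? yes; or Excluded Operation (§8.6)? no; or Tier VI Operation (§8.5)? yes. So the establishment is a Controlled Establishment.
Under §8.8: the establishment handles raw meat? yes; and the establishment does not import ingredients from outside the territory? yes. So the establishment is an Eligible Premises.
Under §8.1: not an Eligible Premises (§8.8)? no; or the premises are not registered with the local authority? no. So the establishment is not an Excluded Kitchen.
Under §8.9: Controlled Establishment (§8.4)? yes; and Excluded Kitchen (§8.1)? no. So the establishment is not a Tier II Business.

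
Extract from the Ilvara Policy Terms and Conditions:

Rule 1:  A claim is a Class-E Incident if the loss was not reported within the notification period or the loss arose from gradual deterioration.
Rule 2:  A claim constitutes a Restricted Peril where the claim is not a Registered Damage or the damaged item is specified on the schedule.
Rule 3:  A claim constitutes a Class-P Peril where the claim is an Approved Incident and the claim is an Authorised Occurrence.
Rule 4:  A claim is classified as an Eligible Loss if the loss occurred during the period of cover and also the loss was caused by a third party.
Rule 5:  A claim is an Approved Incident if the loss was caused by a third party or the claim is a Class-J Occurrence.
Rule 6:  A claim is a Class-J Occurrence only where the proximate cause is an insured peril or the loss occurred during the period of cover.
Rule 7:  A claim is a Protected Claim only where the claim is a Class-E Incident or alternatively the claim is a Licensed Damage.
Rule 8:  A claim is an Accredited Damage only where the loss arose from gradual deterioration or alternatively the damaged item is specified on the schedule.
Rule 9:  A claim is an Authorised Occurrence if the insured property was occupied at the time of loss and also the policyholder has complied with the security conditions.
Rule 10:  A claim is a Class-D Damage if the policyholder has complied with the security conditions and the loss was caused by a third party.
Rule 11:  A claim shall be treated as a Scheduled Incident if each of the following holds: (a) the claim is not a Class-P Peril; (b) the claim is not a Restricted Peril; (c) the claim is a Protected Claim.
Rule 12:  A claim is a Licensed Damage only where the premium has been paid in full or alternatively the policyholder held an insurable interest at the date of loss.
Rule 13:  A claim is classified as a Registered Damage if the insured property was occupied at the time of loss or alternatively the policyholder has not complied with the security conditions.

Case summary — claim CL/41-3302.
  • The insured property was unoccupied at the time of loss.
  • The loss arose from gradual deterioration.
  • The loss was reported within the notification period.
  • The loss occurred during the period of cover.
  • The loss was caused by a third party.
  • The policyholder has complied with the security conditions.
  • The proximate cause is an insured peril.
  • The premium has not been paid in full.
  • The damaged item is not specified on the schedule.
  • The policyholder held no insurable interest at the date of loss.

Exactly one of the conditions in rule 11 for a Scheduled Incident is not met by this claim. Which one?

Restricted Peril

rule 6 — Class-J Occurrence: [the proximate cause is an insured peril? yes] OR [the loss occurred during the period of cover? yes] → satisfied.
rule 5 — Approved Incident: [the loss was caused by a third party? yes] OR [Class-J Occurrence (rule 6)? yes] → satisfied.
rule 9 — Authorised Occurrence: [the insured property was occupied at the time of loss? no] AND [the policyholder has complied with the security conditions? yes] → not satisfied.
rule 3 — Class-P Peril: [Approved Incident (rule 5)? yes] AND [Authorised Occurrence (rule 9)? no] → not satisfied.
rule 13 — Registered Damage: [the insured property was occupied at the time of loss? no] OR [the policyholder has not complied with the security conditions? no] → not satisfied.
rule 2 — Restricted Peril: [not a Registered Damage (rule 13)? yes] OR [the damaged item is specified on the schedule? no] → satisfied.
rule 1 — Class-E Incident: [the loss was not reported within the notification period? no] OR [the loss arose from gradual deterioration? yes] → satisfied.
rule 12 — Licensed Damage: [the premium has been paid in full? no] OR [the policyholder held an insurable interest at the date of loss? no] → not satisfied.
rule 7 — Protected Claim: [Class-E Incident (rule 1)? yes] OR [Licensed Damage (rule 12)? no] → satisfied.
rule 11 — Scheduled Incident: [not a Class-P Peril (rule 3)? yes] AND [not a Restricted Peril (rule 2)? no] AND [Protected Claim (rule 7)? yes] → not satisfied.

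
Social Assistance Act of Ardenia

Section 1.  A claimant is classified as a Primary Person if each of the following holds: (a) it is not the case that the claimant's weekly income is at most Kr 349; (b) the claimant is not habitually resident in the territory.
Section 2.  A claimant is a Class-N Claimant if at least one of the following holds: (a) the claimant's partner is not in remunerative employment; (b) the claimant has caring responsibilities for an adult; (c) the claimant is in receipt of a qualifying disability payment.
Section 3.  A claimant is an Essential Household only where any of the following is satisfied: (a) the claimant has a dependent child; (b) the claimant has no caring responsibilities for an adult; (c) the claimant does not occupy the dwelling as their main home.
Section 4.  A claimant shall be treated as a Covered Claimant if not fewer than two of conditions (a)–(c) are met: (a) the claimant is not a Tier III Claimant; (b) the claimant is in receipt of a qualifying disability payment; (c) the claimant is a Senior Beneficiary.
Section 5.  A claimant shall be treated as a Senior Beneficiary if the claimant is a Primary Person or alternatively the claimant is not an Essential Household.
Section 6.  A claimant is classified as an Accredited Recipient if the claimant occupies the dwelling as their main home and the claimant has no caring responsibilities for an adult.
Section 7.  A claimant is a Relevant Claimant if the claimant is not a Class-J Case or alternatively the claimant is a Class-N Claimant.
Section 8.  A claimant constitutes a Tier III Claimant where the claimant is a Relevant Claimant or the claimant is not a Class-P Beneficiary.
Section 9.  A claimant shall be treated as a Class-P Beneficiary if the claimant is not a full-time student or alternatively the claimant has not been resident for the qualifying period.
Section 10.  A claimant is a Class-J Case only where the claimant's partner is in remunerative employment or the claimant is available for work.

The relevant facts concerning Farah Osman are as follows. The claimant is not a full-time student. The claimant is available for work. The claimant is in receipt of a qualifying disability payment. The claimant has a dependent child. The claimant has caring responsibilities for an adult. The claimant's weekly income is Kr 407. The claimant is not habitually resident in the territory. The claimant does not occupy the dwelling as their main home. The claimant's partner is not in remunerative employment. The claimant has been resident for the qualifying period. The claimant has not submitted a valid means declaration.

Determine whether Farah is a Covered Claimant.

Yes

section 10 — Class-J Case: [the claimant's partner is in remunerative employment? no] OR [the claimant is available for work? yes] → satisfied.
section 2 — Class-N Claimant: [the claimant's partner is not in remunerative employment? yes] OR [the claimant has caring responsibilities for an adult? yes] OR [the claimant is in receipt of a qualifying disability payment? yes] → satisfied.
section 7 — Relevant Claimant: [not a Class-J Case (section 10)? no] OR [Class-N Claimant (section 2)? yes] → satisfied.
section 9 — Class-P Beneficiary: [the claimant is not a full-time student? yes] OR [the claimant has not been resident for the qualifying period? no] → satisfied.
section 8 — Tier III Claimant: [Relevant Claimant (section 7)? yes] OR [not a Class-P Beneficiary (section 9)? no] → satisfied.
section 1 — Primary Person: [claimant's weekly income: Kr 407 ≤ Kr 349? no, so negated condition yes] AND [the claimant is not habitually resident in the territory? yes] → satisfied.
section 3 — Essential Household: [the claimant has a dependent child? yes] OR [the claimant has no caring responsibilities for an adult? no] OR [the claimant does not occupy the dwelling as their main home? yes] → satisfied.
section 5 — Senior Beneficiary: [Primary Person (section 1)? yes] OR [not an Essential Household (section 3)? no] → satisfied.
section 4 — Covered Claimant: not a Tier III Claimant (section 8)? no; the claimant is in receipt of a qualifying disability payment? yes; Senior Beneficiary (section 5)? yes — 2 of 3 hold (need ≥2) → satisfied.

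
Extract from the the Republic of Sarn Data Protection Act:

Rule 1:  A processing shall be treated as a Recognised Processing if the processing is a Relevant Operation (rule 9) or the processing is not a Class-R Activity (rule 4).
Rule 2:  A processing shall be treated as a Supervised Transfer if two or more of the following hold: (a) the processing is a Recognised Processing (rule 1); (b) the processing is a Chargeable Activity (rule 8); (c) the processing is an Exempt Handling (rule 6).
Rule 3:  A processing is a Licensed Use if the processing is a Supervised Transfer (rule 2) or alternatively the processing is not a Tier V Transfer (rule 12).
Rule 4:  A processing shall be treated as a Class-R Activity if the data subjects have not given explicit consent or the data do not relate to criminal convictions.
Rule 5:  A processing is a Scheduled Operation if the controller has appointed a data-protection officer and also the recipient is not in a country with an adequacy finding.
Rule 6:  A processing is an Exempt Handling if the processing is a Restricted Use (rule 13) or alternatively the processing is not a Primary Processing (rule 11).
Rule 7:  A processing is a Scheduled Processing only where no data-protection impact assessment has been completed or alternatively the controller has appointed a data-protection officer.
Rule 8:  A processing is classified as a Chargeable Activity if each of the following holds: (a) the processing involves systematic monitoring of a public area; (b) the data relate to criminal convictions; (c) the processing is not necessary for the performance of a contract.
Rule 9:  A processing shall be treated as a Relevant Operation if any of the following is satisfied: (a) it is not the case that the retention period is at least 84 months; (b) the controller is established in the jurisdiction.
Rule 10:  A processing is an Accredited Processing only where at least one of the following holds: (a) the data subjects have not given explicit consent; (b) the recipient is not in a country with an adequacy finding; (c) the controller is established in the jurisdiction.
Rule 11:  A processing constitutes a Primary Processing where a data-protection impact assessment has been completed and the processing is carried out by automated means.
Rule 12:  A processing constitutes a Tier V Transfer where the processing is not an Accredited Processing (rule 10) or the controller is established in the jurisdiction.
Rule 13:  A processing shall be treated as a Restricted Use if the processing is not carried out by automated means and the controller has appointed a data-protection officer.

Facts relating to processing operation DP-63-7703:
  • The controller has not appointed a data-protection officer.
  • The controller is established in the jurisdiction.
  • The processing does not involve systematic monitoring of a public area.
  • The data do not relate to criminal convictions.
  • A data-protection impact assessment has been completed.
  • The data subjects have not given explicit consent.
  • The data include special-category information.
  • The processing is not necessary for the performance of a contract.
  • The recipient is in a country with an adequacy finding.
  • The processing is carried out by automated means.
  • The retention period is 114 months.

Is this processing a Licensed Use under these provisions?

rule 9 — Relevant Operation: [retention period: 114 months ≥ 84 months? yes, so negated condition no] OR [the controller is established in the jurisdiction? yes] → satisfied.
rule 4 — Class-R Activity: [the data subjects have not given explicit consent? yes] OR [the data do not relate to criminal convictions? yes] → satisfied.
rule 1 — Recognised Processing: [Relevant Operation (rule 9)? yes] OR [not a Class-R Activity (rule 4)? no] → satisfied.
rule 8 — Chargeable Activity: [the processing involves systematic monitoring of a public area? no] AND [the data relate to criminal convictions? no] AND [the processing is not necessary for the performance of a contract? yes] → not satisfied.
rule 13 — Restricted Use: [the processing is not carried out by automated means? no] AND [the controller has appointed a data-protection officer? no] → not satisfied.
rule 11 — Primary Processing: [a data-protection impact assessment has been completed? yes] AND [the processing is carried out by automated means? yes] → satisfied.
rule 6 — Exempt Handling: [Restricted Use (rule 13)? no] OR [not a Primary Processing (rule 11)? no] → not satisfied.
rule 2 — Supervised Transfer: Recognised Processing (rule 1)? yes; Chargeable Activity (rule 8)? no; Exempt Handling (rule 6)? no — 1 of 3 hold (need ≥2) → not satisfied.
rule 10 — Accredited Processing: [the data subjects have not given explicit consent? yes] OR [the recipient is not in a country with an adequacy finding? no] OR [the controller is established in the jurisdiction? yes] → satisfied.
rule 12 — Tier V Transfer: [not an Accredited Processing (rule 10)? no] OR [the controller is established in the jurisdiction? yes] → satisfied.
rule 3 — Licensed Use: [Supervised Transfer (rule 2)? no] OR [not a Tier V Transfer (rule 12)? no] → not satisfied.

No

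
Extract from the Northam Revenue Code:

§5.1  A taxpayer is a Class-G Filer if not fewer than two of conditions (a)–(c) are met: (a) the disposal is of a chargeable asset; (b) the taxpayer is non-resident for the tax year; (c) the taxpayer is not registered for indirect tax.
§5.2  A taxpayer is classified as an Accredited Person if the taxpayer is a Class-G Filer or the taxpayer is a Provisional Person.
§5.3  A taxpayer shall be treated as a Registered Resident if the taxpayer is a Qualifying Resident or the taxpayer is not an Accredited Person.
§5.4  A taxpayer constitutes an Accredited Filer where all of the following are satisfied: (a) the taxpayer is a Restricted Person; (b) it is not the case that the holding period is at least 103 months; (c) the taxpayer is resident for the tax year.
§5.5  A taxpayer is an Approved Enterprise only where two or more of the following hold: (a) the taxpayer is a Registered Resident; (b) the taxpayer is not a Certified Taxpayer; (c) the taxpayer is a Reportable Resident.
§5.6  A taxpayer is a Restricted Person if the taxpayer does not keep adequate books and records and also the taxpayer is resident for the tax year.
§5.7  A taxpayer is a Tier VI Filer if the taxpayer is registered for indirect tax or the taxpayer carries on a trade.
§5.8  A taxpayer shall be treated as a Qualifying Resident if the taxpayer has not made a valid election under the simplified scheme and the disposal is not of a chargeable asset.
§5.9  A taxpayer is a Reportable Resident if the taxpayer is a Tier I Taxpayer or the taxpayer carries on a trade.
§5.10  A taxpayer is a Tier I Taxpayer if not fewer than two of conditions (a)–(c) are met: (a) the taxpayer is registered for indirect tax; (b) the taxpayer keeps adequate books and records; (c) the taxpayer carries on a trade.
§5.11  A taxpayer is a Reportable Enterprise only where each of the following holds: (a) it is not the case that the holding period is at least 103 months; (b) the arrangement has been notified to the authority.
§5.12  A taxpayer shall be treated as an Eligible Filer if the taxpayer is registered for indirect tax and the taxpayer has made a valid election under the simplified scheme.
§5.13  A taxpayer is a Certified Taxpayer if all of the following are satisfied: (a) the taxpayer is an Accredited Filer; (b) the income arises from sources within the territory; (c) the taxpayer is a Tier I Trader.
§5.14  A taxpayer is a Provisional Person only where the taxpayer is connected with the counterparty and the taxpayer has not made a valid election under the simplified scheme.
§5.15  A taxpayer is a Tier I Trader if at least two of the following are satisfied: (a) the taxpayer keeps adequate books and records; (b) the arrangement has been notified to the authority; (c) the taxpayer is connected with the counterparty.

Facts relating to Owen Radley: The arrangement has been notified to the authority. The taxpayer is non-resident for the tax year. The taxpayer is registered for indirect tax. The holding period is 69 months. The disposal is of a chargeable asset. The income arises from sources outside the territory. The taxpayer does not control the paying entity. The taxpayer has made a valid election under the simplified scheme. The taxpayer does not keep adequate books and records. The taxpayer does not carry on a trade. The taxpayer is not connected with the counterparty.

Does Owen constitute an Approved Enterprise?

No

Under §5.8: the taxpayer has not made a valid election under the simplified scheme? no; and the disposal is not of a chargeable asset? no. So the taxpayer is not a Qualifying Resident.
Under §5.1: the disposal is of a chargeable asset? yes; the taxpayer is non-resident for the tax year? yes; the taxpayer is not registered for indirect tax? no — 2 of 3 hold (need ≥2) → satisfied.
Under §5.14: the taxpayer is connected with the counterparty? no; and the taxpayer has not made a valid election under the simplified scheme? no. So the taxpayer is not a Provisional Person.
Under §5.2: Class-G Filer (§5.1)? yes; or Provisional Person (§5.14)? no. So the taxpayer is an Accredited Person.
Under §5.3: Qualifying Resident (§5.8)? no; or not an Accredited Person (§5.2)? no. So the taxpayer is not a Registered Resident.
Under §5.6: the taxpayer does not keep adequate books and records? yes; and the taxpayer is resident for the tax year? no. So the taxpayer is not a Restricted Person.
Under §5.4: Restricted Person (§5.6)? no; and holding period: 69 months ≥ 103 months? no, so negated condition yes; and the taxpayer is resident for the tax year? no. So the taxpayer is not an Accredited Filer.
Under §5.15: the taxpayer keeps adequate books and records? no; the arrangement has been notified to the authority? yes; the taxpayer is connected with the counterparty? no — 1 of 3 hold (need ≥2) → not satisfied.
Under §5.13: Accredited Filer (§5.4)? no; and the income arises from sources within the territory? no; and Tier I Trader (§5.15)? no. So the taxpayer is not a Certified Taxpayer.
Under §5.10: the taxpayer is registered for indirect tax? yes; the taxpayer keeps adequate books and records? no; the taxpayer carries on a trade? no — 1 of 3 hold (need ≥2) → not satisfied.
Under §5.9: Tier I Taxpayer (§5.10)? no; or the taxpayer carries on a trade? no. So the taxpayer is not a Reportable Resident.
Under §5.5: Registered Resident (§5.3)? no; not a Certified Taxpayer (§5.13)? yes; Reportable Resident (§5.9)? no — 1 of 3 hold (need ≥2) → not satisfied.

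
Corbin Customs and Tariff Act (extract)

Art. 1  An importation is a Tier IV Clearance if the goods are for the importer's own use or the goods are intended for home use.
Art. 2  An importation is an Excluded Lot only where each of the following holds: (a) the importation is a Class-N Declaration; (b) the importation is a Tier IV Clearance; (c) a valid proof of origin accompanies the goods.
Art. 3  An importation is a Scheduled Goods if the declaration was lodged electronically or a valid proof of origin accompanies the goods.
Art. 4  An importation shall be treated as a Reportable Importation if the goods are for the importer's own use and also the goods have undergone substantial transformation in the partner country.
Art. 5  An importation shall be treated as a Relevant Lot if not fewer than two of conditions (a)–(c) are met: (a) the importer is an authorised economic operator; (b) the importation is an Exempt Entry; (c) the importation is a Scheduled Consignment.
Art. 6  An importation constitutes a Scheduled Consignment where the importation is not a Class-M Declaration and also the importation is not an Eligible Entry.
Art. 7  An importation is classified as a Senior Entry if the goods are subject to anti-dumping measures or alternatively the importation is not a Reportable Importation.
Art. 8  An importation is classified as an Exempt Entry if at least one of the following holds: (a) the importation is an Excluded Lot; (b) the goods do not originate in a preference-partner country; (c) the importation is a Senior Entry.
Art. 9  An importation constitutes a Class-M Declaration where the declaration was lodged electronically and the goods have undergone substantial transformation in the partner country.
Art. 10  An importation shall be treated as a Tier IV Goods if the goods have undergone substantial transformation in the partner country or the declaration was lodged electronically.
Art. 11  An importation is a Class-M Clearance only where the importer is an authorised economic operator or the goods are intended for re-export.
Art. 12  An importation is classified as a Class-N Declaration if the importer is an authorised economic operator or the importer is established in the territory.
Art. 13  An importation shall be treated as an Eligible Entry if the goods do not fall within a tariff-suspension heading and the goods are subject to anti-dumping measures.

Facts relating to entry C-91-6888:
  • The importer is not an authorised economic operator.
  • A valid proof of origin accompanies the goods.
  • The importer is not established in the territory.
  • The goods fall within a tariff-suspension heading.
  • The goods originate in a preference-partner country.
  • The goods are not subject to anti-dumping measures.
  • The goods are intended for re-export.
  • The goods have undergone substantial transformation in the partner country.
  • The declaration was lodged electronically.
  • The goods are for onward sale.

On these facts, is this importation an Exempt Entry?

Yes

article 12 — Class-N Declaration: [the importer is an authorised economic operator? no] OR [the importer is established in the territory? no] → not satisfied.
article 1 — Tier IV Clearance: [the goods are for the importer's own use? no] OR [the goods are intended for home use? no] → not satisfied.
article 2 — Excluded Lot: [Class-N Declaration (article 12)? no] AND [Tier IV Clearance (article 1)? no] AND [a valid proof of origin accompanies the goods? yes] → not satisfied.
article 4 — Reportable Importation: [the goods are for the importer's own use? no] AND [the goods have undergone substantial transformation in the partner country? yes] → not satisfied.
article 7 — Senior Entry: [the goods are subject to anti-dumping measures? no] OR [not a Reportable Importation (article 4)? yes] → satisfied.
article 8 — Exempt Entry: [Excluded Lot (article 2)? no] OR [the goods do not originate in a preference-partner country? no] OR [Senior Entry (article 7)? yes] → satisfied.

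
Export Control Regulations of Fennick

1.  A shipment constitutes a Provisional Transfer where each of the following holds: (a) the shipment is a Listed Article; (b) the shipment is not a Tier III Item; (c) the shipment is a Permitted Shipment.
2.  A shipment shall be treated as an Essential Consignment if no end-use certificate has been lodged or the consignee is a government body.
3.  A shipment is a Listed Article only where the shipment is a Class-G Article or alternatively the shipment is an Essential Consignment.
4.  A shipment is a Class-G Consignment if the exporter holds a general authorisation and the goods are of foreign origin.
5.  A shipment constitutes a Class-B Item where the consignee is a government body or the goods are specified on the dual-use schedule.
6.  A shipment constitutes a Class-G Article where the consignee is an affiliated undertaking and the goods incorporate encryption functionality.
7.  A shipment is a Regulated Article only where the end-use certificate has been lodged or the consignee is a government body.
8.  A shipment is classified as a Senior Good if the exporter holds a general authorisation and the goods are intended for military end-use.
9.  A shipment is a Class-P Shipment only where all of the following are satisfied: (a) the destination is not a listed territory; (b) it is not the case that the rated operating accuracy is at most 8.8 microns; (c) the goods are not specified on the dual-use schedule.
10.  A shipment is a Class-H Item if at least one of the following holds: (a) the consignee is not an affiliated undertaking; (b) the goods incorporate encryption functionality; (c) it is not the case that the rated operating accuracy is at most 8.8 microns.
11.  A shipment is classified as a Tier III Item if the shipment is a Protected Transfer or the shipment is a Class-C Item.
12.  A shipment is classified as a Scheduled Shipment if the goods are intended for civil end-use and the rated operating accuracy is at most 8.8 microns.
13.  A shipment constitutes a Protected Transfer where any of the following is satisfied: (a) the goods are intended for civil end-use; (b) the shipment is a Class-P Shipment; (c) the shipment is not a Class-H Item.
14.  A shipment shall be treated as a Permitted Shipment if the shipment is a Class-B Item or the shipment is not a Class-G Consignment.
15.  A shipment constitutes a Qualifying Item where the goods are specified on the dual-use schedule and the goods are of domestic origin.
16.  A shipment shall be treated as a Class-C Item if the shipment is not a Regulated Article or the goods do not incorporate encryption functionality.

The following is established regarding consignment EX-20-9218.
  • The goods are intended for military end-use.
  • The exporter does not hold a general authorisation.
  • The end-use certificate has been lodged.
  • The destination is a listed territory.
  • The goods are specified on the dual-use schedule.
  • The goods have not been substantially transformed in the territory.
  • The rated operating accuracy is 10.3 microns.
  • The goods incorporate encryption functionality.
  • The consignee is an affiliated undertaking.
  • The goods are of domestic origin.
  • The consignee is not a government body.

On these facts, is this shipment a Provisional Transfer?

paragraph 6 — Class-G Article: [the consignee is an affiliated undertaking? yes] AND [the goods incorporate encryption functionality? yes] → satisfied.
paragraph 2 — Essential Consignment: [no end-use certificate has been lodged? no] OR [the consignee is a government body? no] → not satisfied.
paragraph 3 — Listed Article: [Class-G Article (paragraph 6)? yes] OR [Essential Consignment (paragraph 2)? no] → satisfied.
paragraph 9 — Class-P Shipment: [the destination is not a listed territory? no] AND [rated operating accuracy: 10.3 microns ≤ 8.8 microns? no, so negated condition yes] AND [the goods are not specified on the dual-use schedule? no] → not satisfied.
paragraph 10 — Class-H Item: [the consignee is not an affiliated undertaking? no] OR [the goods incorporate encryption functionality? yes] OR [rated operating accuracy: 10.3 microns ≤ 8.8 microns? no, so negated condition yes] → satisfied.
paragraph 13 — Protected Transfer: [the goods are intended for civil end-use? no] OR [Class-P Shipment (paragraph 9)? no] OR [not a Class-H Item (paragraph 10)? no] → not satisfied.
paragraph 7 — Regulated Article: [the end-use certificate has been lodged? yes] OR [the consignee is a government body? no] → satisfied.
paragraph 16 — Class-C Item: [not a Regulated Article (paragraph 7)? no] OR [the goods do not incorporate encryption functionality? no] → not satisfied.
paragraph 11 — Tier III Item: [Protected Transfer (paragraph 13)? no] OR [Class-C Item (paragraph 16)? no] → not satisfied.
paragraph 5 — Class-B Item: [the consignee is a government body? no] OR [the goods are specified on the dual-use schedule? yes] → satisfied.
paragraph 4 — Class-G Consignment: [the exporter holds a general authorisation? no] AND [the goods are of foreign origin? no] → not satisfied.
paragraph 14 — Permitted Shipment: [Class-B Item (paragraph 5)? yes] OR [not a Class-G Consignment (paragraph 4)? yes] → satisfied.
paragraph 1 — Provisional Transfer: [Listed Article (paragraph 3)? yes] AND [not a Tier III Item (paragraph 11)? yes] AND [Permitted Shipment (paragraph 14)? yes] → satisfied.

Yes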